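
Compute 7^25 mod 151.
33

Repeated squaring. Binary of 25 = 11001.
7^1 ≡ 7 (mod 151); 7^2 ≡ 49 (mod 151); 7^4 ≡ 136 (mod 151); 7^8 ≡ 74 (mod 151); 7^16 ≡ 40 (mod 151)
7^25 = 7^1 × 7^8 × 7^16 ≡ 33 (mod 151)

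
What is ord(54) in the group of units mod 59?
58

59 is prime, so ord(54) divides φ(59) = 58.
Divisors of 58: 1, 2, 29, 58.
Repeated squaring: 54^1 ≡ 54, 54^2 ≡ 25, 54^4 ≡ 35, 54^8 ≡ 45, 54^16 ≡ 19, 54^32 ≡ 7 (mod 59).
Test 54^d mod 59 for each divisor d in increasing order:
54^1 ≡ 54
54^2 ≡ 25
54^29 = 54^16·54^8·54^4·54^1 ≡ 58
54^58 = 54^32·54^16·54^8·54^2 ≡ 1  ← first divisor giving 1
The order is 58.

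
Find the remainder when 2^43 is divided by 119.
93

Repeated squaring. Binary of 43 = 101011.
2^1 ≡ 2 (mod 119); 2^2 ≡ 4 (mod 119); 2^4 ≡ 16 (mod 119); 2^8 ≡ 18 (mod 119); 2^16 ≡ 86 (mod 119); 2^32 ≡ 18 (mod 119)
2^43 = 2^1 × 2^2 × 2^8 × 2^32 ≡ 93 (mod 119)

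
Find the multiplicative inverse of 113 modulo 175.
127

gcd(113, 175) = 1, so the inverse exists.
Extended Euclidean algorithm on (175, 113):
175 = 1 × 113 + 62  ⟹  62 = (1)·175 + (-1)·113
113 = 1 × 62 + 51  ⟹  51 = (-1)·175 + (2)·113
62 = 1 × 51 + 11  ⟹  11 = (2)·175 + (-3)·113
51 = 4 × 11 + 7  ⟹  7 = (-9)·175 + (14)·113
11 = 1 × 7 + 4  ⟹  4 = (11)·175 + (-17)·113
7 = 1 × 4 + 3  ⟹  3 = (-20)·175 + (31)·113
4 = 1 × 3 + 1  ⟹  1 = (31)·175 + (-48)·113
So (-48)·113 ≡ 1 (mod 175), i.e. 113^(-1) ≡ -48 ≡ 127 (mod 175).
Check: 113 × 127 = 14351 ≡ 1 (mod 175)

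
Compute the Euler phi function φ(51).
32

51 = 3 × 17
φ(n) = n × ∏(1 - 1/p) for each prime p dividing n
φ(51) = 51 × (1 - 1/3) × (1 - 1/17) = 32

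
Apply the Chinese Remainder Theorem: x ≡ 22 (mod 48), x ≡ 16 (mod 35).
646

Using Chinese Remainder Theorem:
M = 48 × 35 = 1680
M1 = 35, M2 = 48
y1 = 35^(-1) mod 48 = 11
y2 = 48^(-1) mod 35 = 27
x = (22×35×11 + 16×48×27) mod 1680 = 646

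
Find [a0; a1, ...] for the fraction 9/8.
[1; 8]

Euclidean algorithm steps:
9 = 1 × 8 + 1
8 = 8 × 1 + 0
Continued fraction: [1; 8]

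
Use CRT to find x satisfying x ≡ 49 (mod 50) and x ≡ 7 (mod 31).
999

Using Chinese Remainder Theorem:
M = 50 × 31 = 1550
M1 = 31, M2 = 50
y1 = 31^(-1) mod 50 = 21
y2 = 50^(-1) mod 31 = 18
x = (49×31×21 + 7×50×18) mod 1550 = 999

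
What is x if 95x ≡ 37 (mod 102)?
x ≡ 53 (mod 102)

gcd(95, 102) = 1, which divides 37, so solutions exist.
Find 95^(-1) mod 102 by the extended Euclidean algorithm:
102 = 1 × 95 + 7  ⟹  7 = (1)·102 + (-1)·95
95 = 13 × 7 + 4  ⟹  4 = (-13)·102 + (14)·95
7 = 1 × 4 + 3  ⟹  3 = (14)·102 + (-15)·95
4 = 1 × 3 + 1  ⟹  1 = (-27)·102 + (29)·95
So (29)·95 ≡ 1 (mod 102), i.e. 95^(-1) ≡ 29 (mod 102).
x ≡ 29 × 37 = 1073 ≡ 53 (mod 102).
Check: 95 × 53 = 5035 ≡ 37 (mod 102).
Unique solution: x ≡ 53 (mod 102)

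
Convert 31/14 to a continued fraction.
[2; 4, 1, 2]

Euclidean algorithm steps:
31 = 2 × 14 + 3
14 = 4 × 3 + 2
3 = 1 × 2 + 1
2 = 2 × 1 + 0
Continued fraction: [2; 4, 1, 2]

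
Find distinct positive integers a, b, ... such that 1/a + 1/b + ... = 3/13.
1/5 + 1/33 + 1/2145

Greedy algorithm:
3/13: ceiling(13/3) = 5, use 1/5
2/65: ceiling(65/2) = 33, use 1/33
1/2145: ceiling(2145/1) = 2145, use 1/2145
Result: 3/13 = 1/5 + 1/33 + 1/2145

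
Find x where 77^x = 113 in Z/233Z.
190

Baby-step giant-step with step n = ⌈√233⌉ = 16.
Baby steps 77^j mod 233 (j:value) for j=0..15: 0:1, 1:77, 2:104, 3:86, 4:98, 5:90, 6:173, 7:40, 8:51, 9:199, 10:178, 11:192, 12:105, 13:163, 14:202, 15:176.
Giant-step multiplier: 77^(-16) ≡ 77^(232-16) = 77^216 ≡ 92 (mod 233).
Giant steps γ_i = 113·92^i mod 233: γ_0=113, γ_1=144, γ_2=200, γ_3=226, γ_4=55, γ_5=167, γ_6=219, γ_7=110, γ_8=101, γ_9=205, γ_10=220, γ_11=202 (in table at j=14).
x = i·n + j = 11·16 + 14 = 190.
Check: 77^190 ≡ 113 (mod 233).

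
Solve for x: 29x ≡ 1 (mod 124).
77

gcd(29, 124) = 1, so the inverse exists.
Extended Euclidean algorithm on (124, 29):
124 = 4 × 29 + 8  ⟹  8 = (1)·124 + (-4)·29
29 = 3 × 8 + 5  ⟹  5 = (-3)·124 + (13)·29
8 = 1 × 5 + 3  ⟹  3 = (4)·124 + (-17)·29
5 = 1 × 3 + 2  ⟹  2 = (-7)·124 + (30)·29
3 = 1 × 2 + 1  ⟹  1 = (11)·124 + (-47)·29
So (-47)·29 ≡ 1 (mod 124), i.e. 29^(-1) ≡ -47 ≡ 77 (mod 124).
Check: 29 × 77 = 2233 ≡ 1 (mod 124)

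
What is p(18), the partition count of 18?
385

p(n) counts ways to write n as a sum of positive integers (order ignored).
Euler's pentagonal recurrence: p(k) = p(k-1) + p(k-2) - p(k-5) - p(k-7) + p(k-12) + p(k-15) - ... (offsets j(3j∓1)/2, signs ++--, p(0)=1, p(<0)=0).
DP table for k = 0..17: p(0)=1, p(1)=1, p(2)=2, p(3)=3, p(4)=5, p(5)=7, p(6)=11, p(7)=15, p(8)=22, p(9)=30, p(10)=42, p(11)=56, p(12)=77, p(13)=101, p(14)=135, p(15)=176, p(16)=231, p(17)=297.
Final step: p(18) = p(17) + p(16) - p(13) - p(11) + p(6) + p(3)
= 297 + 231 - 101 - 56 + 11 + 3
= 385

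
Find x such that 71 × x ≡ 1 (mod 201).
17

gcd(71, 201) = 1, so the inverse exists.
Extended Euclidean algorithm on (201, 71):
201 = 2 × 71 + 59  ⟹  59 = (1)·201 + (-2)·71
71 = 1 × 59 + 12  ⟹  12 = (-1)·201 + (3)·71
59 = 4 × 12 + 11  ⟹  11 = (5)·201 + (-14)·71
12 = 1 × 11 + 1  ⟹  1 = (-6)·201 + (17)·71
So (17)·71 ≡ 1 (mod 201), i.e. 71^(-1) ≡ 17 (mod 201).
Check: 71 × 17 = 1207 ≡ 1 (mod 201)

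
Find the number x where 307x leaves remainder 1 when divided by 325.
18

gcd(307, 325) = 1, so the inverse exists.
Extended Euclidean algorithm on (325, 307):
325 = 1 × 307 + 18  ⟹  18 = (1)·325 + (-1)·307
307 = 17 × 18 + 1  ⟹  1 = (-17)·325 + (18)·307
So (18)·307 ≡ 1 (mod 325), i.e. 307^(-1) ≡ 18 (mod 325).
Check: 307 × 18 = 5526 ≡ 1 (mod 325)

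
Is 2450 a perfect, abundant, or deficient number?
abundant

Proper divisors of 2450: sum = 1 + 2 + 5 + 7 + 10 + 14 + 25 + 35 + ... + 245 + 350 + 490 + 1225 (17 divisors) = 2851
Since 2851 > 2450, 2450 is abundant.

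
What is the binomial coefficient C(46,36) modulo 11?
0

Using Lucas' theorem:
Write n=46 and k=36 in base 11:
n in base 11: [4, 2]
k in base 11: [3, 3]
C(46,36) mod 11 = ∏ C(n_i, k_i) mod 11
Digit binomials (mod 11): C(4,3) = 4; C(2,3) = 0 (k_i > n_i)
Product: 4 × 0 = 0 ≡ 0 (mod 11)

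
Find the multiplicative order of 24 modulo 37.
36

37 is prime, so ord(24) divides φ(37) = 36.
Divisors of 36: 1, 2, 3, 4, 6, 9, 12, 18, 36.
Repeated squaring: 24^1 ≡ 24, 24^2 ≡ 21, 24^4 ≡ 34, 24^8 ≡ 9, 24^16 ≡ 7, 24^32 ≡ 12 (mod 37).
Test 24^d mod 37 for each divisor d in increasing order:
24^1 ≡ 24
24^2 ≡ 21
24^3 = 24^2·24^1 ≡ 23
24^4 ≡ 34
24^6 = 24^4·24^2 ≡ 11
24^9 = 24^8·24^1 ≡ 31
24^12 = 24^8·24^4 ≡ 10
24^18 = 24^16·24^2 ≡ 36
24^36 = 24^32·24^4 ≡ 1  ← first divisor giving 1
The order is 36.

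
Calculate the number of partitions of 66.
2323520

p(n) counts ways to write n as a sum of positive integers (order ignored).
Euler's pentagonal recurrence: p(k) = p(k-1) + p(k-2) - p(k-5) - p(k-7) + p(k-12) + p(k-15) - ... (offsets j(3j∓1)/2, signs ++--, p(0)=1, p(<0)=0).
DP table for k = 0..65: p(0)=1, p(1)=1, p(2)=2, p(3)=3, p(4)=5, p(5)=7, p(6)=11, p(7)=15, p(8)=22, p(9)=30, p(10)=42, p(11)=56, p(12)=77, p(13)=101, p(14)=135, p(15)=176, p(16)=231, p(17)=297, p(18)=385, p(19)=490, p(20)=627, p(21)=792, p(22)=1002, p(23)=1255, p(24)=1575, p(25)=1958, p(26)=2436, p(27)=3010, p(28)=3718, p(29)=4565, p(30)=5604, p(31)=6842, p(32)=8349, p(33)=10143, p(34)=12310, p(35)=14883, p(36)=17977, p(37)=21637, p(38)=26015, p(39)=31185, p(40)=37338, p(41)=44583, p(42)=53174, p(43)=63261, p(44)=75175, p(45)=89134, p(46)=105558, p(47)=124754, p(48)=147273, p(49)=173525, p(50)=204226, p(51)=239943, p(52)=281589, p(53)=329931, p(54)=386155, p(55)=451276, p(56)=526823, p(57)=614154, p(58)=715220, p(59)=831820, p(60)=966467, p(61)=1121505, p(62)=1300156, p(63)=1505499, p(64)=1741630, p(65)=2012558.
Final step: p(66) = p(65) + p(64) - p(61) - p(59) + p(54) + p(51) - p(44) - p(40) + p(31) + p(26) - p(15) - p(9)
= 2012558 + 1741630 - 1121505 - 831820 + 386155 + 239943 - 75175 - 37338 + 6842 + 2436 - 176 - 30
= 2323520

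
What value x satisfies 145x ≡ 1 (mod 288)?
145

gcd(145, 288) = 1, so the inverse exists.
Extended Euclidean algorithm on (288, 145):
288 = 1 × 145 + 143  ⟹  143 = (1)·288 + (-1)·145
145 = 1 × 143 + 2  ⟹  2 = (-1)·288 + (2)·145
143 = 71 × 2 + 1  ⟹  1 = (72)·288 + (-143)·145
So (-143)·145 ≡ 1 (mod 288), i.e. 145^(-1) ≡ -143 ≡ 145 (mod 288).
Check: 145 × 145 = 21025 ≡ 1 (mod 288)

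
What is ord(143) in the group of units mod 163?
81

163 is prime, so ord(143) divides φ(163) = 162.
Divisors of 162: 1, 2, 3, 6, 9, 18, 27, 54, 81, 162.
Repeated squaring: 143^1 ≡ 143, 143^2 ≡ 74, 143^4 ≡ 97, 143^8 ≡ 118, 143^16 ≡ 69, 143^32 ≡ 34, 143^64 ≡ 15, 143^128 ≡ 62 (mod 163).
Test 143^d mod 163 for each divisor d in increasing order:
143^1 ≡ 143
143^2 ≡ 74
143^3 = 143^2·143^1 ≡ 150
143^6 = 143^4·143^2 ≡ 6
143^9 = 143^8·143^1 ≡ 85
143^18 = 143^16·143^2 ≡ 53
143^27 = 143^16·143^8·143^2·143^1 ≡ 104
143^54 = 143^32·143^16·143^4·143^2 ≡ 58
143^81 = 143^64·143^16·143^1 ≡ 1  ← first divisor giving 1
The order is 81.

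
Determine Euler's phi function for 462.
120

462 = 2 × 3 × 7 × 11
φ(n) = n × ∏(1 - 1/p) for each prime p dividing n
φ(462) = 462 × (1 - 1/2) × (1 - 1/3) × (1 - 1/7) × (1 - 1/11) = 120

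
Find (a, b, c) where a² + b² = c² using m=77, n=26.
(5253, 4004, 6605)

Euclid's formula: a = m² - n², b = 2mn, c = m² + n²
m = 77, n = 26
a = 77² - 26² = 5929 - 676 = 5253
b = 2 × 77 × 26 = 4004
c = 77² + 26² = 5929 + 676 = 6605
Verification: 5253² + 4004² = 27594009 + 16032016 = 43626025 = 6605² ✓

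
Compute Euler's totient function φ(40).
16

40 = 2^3 × 5
φ(n) = n × ∏(1 - 1/p) for each prime p dividing n
φ(40) = 40 × (1 - 1/2) × (1 - 1/5) = 16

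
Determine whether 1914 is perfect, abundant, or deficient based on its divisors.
abundant

Proper divisors of 1914: sum = 1 + 2 + 3 + 6 + 11 + 22 + 29 + 33 + 58 + 66 + 87 + 174 + 319 + 638 + 957 = 2406
Since 2406 > 1914, 1914 is abundant.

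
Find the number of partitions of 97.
133230930

p(n) counts ways to write n as a sum of positive integers (order ignored).
Euler's pentagonal recurrence: p(k) = p(k-1) + p(k-2) - p(k-5) - p(k-7) + p(k-12) + p(k-15) - ... (offsets j(3j∓1)/2, signs ++--, p(0)=1, p(<0)=0).
DP table for k = 0..96: p(0)=1, p(1)=1, p(2)=2, p(3)=3, p(4)=5, p(5)=7, p(6)=11, p(7)=15, p(8)=22, p(9)=30, p(10)=42, p(11)=56, p(12)=77, p(13)=101, p(14)=135, p(15)=176, p(16)=231, p(17)=297, p(18)=385, p(19)=490, p(20)=627, p(21)=792, p(22)=1002, p(23)=1255, p(24)=1575, p(25)=1958, p(26)=2436, p(27)=3010, p(28)=3718, p(29)=4565, p(30)=5604, p(31)=6842, p(32)=8349, p(33)=10143, p(34)=12310, p(35)=14883, p(36)=17977, p(37)=21637, p(38)=26015, p(39)=31185, p(40)=37338, p(41)=44583, p(42)=53174, p(43)=63261, p(44)=75175, p(45)=89134, p(46)=105558, p(47)=124754, p(48)=147273, p(49)=173525, p(50)=204226, p(51)=239943, p(52)=281589, p(53)=329931, p(54)=386155, p(55)=451276, p(56)=526823, p(57)=614154, p(58)=715220, p(59)=831820, p(60)=966467, p(61)=1121505, p(62)=1300156, p(63)=1505499, p(64)=1741630, p(65)=2012558, p(66)=2323520, p(67)=2679689, p(68)=3087735, p(69)=3554345, p(70)=4087968, p(71)=4697205, p(72)=5392783, p(73)=6185689, p(74)=7089500, p(75)=8118264, p(76)=9289091, p(77)=10619863, p(78)=12132164, p(79)=13848650, p(80)=15796476, p(81)=18004327, p(82)=20506255, p(83)=23338469, p(84)=26543660, p(85)=30167357, p(86)=34262962, p(87)=38887673, p(88)=44108109, p(89)=49995925, p(90)=56634173, p(91)=64112359, p(92)=72533807, p(93)=82010177, p(94)=92669720, p(95)=104651419, p(96)=118114304.
Final step: p(97) = p(96) + p(95) - p(92) - p(90) + p(85) + p(82) - p(75) - p(71) + p(62) + p(57) - p(46) - p(40) + p(27) + p(20) - p(5)
= 118114304 + 104651419 - 72533807 - 56634173 + 30167357 + 20506255 - 8118264 - 4697205 + 1300156 + 614154 - 105558 - 37338 + 3010 + 627 - 7
= 133230930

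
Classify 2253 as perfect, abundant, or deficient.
deficient

Proper divisors of 2253: sum = 1 + 3 + 751 = 755
Since 755 < 2253, 2253 is deficient.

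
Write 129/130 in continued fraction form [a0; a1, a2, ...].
[0; 1, 129]

Euclidean algorithm steps:
129 = 0 × 130 + 129
130 = 1 × 129 + 1
129 = 129 × 1 + 0
Continued fraction: [0; 1, 129]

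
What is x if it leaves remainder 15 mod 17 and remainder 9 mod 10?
49

Using Chinese Remainder Theorem:
M = 17 × 10 = 170
M1 = 10, M2 = 17
y1 = 10^(-1) mod 17 = 12
y2 = 17^(-1) mod 10 = 3
x = (15×10×12 + 9×17×3) mod 170 = 49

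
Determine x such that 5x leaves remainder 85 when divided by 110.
x ≡ 17 (mod 22)

gcd(5, 110) = 5, which divides 85, so solutions exist.
Divide through by 5: x ≡ 17 (mod 22).
The coefficient of x is now 1, so x ≡ 17 (mod 22).
Check: 5 × 17 = 85 ≡ 85 (mod 110).
x ≡ 17 (mod 22), giving 5 solutions mod 110.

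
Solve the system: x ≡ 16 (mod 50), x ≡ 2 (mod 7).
16

Using Chinese Remainder Theorem:
M = 50 × 7 = 350
M1 = 7, M2 = 50
y1 = 7^(-1) mod 50 = 43
y2 = 50^(-1) mod 7 = 1
x = (16×7×43 + 2×50×1) mod 350 = 16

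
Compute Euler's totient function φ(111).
72

111 = 3 × 37
φ(n) = n × ∏(1 - 1/p) for each prime p dividing n
φ(111) = 111 × (1 - 1/3) × (1 - 1/37) = 72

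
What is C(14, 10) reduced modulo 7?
0

Using Lucas' theorem:
Write n=14 and k=10 in base 7:
n in base 7: [2, 0]
k in base 7: [1, 3]
C(14,10) mod 7 = ∏ C(n_i, k_i) mod 7
Digit binomials (mod 7): C(2,1) = 2; C(0,3) = 0 (k_i > n_i)
Product: 2 × 0 = 0 ≡ 0 (mod 7)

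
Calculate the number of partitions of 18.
385

p(n) counts ways to write n as a sum of positive integers (order ignored).
Euler's pentagonal recurrence: p(k) = p(k-1) + p(k-2) - p(k-5) - p(k-7) + p(k-12) + p(k-15) - ... (offsets j(3j∓1)/2, signs ++--, p(0)=1, p(<0)=0).
DP table for k = 0..17: p(0)=1, p(1)=1, p(2)=2, p(3)=3, p(4)=5, p(5)=7, p(6)=11, p(7)=15, p(8)=22, p(9)=30, p(10)=42, p(11)=56, p(12)=77, p(13)=101, p(14)=135, p(15)=176, p(16)=231, p(17)=297.
Final step: p(18) = p(17) + p(16) - p(13) - p(11) + p(6) + p(3)
= 297 + 231 - 101 - 56 + 11 + 3
= 385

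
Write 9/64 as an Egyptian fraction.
1/8 + 1/64

Greedy algorithm:
9/64: ceiling(64/9) = 8, use 1/8
1/64: ceiling(64/1) = 64, use 1/64
Result: 9/64 = 1/8 + 1/64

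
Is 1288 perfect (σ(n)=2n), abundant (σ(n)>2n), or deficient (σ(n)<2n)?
abundant

Proper divisors of 1288: sum = 1 + 2 + 4 + 7 + 8 + 14 + 23 + 28 + 46 + 56 + 92 + 161 + 184 + 322 + 644 = 1592
Since 1592 > 1288, 1288 is abundant.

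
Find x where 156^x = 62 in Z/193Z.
100

Baby-step giant-step with step n = ⌈√193⌉ = 14.
Baby steps 156^j mod 193 (j:value) for j=0..13: 0:1, 1:156, 2:18, 3:106, 4:131, 5:171, 6:42, 7:183, 8:177, 9:13, 10:98, 11:41, 12:27, 13:159.
Giant-step multiplier: 156^(-14) ≡ 156^(192-14) = 156^178 ≡ 83 (mod 193).
Giant steps γ_i = 62·83^i mod 193: γ_0=62, γ_1=128, γ_2=9, γ_3=168, γ_4=48, γ_5=124, γ_6=63, γ_7=18 (in table at j=2).
x = i·n + j = 7·14 + 2 = 100.
Check: 156^100 ≡ 62 (mod 193).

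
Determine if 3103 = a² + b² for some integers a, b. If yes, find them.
Not possible

Factorization: 3103 = 29 × 107
By Fermat: n is sum of two squares iff every prime p ≡ 3 (mod 4) appears to even power.
Prime(s) ≡ 3 (mod 4) with odd exponent: [(107, 1)]
Therefore 3103 cannot be expressed as a² + b².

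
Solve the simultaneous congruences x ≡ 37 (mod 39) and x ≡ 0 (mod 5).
115

Using Chinese Remainder Theorem:
M = 39 × 5 = 195
M1 = 5, M2 = 39
y1 = 5^(-1) mod 39 = 8
y2 = 39^(-1) mod 5 = 4
x = (37×5×8 + 0×39×4) mod 195 = 115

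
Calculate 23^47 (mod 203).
25

Repeated squaring. Binary of 47 = 101111.
23^1 ≡ 23 (mod 203); 23^2 ≡ 123 (mod 203); 23^4 ≡ 107 (mod 203); 23^8 ≡ 81 (mod 203); 23^16 ≡ 65 (mod 203); 23^32 ≡ 165 (mod 203)
23^47 = 23^1 × 23^2 × 23^4 × 23^8 × 23^32 ≡ 25 (mod 203)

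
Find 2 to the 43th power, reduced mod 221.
76

Repeated squaring. Binary of 43 = 101011.
2^1 ≡ 2 (mod 221); 2^2 ≡ 4 (mod 221); 2^4 ≡ 16 (mod 221); 2^8 ≡ 35 (mod 221); 2^16 ≡ 120 (mod 221); 2^32 ≡ 35 (mod 221)
2^43 = 2^1 × 2^2 × 2^8 × 2^32 ≡ 76 (mod 221)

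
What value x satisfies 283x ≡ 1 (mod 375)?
322

gcd(283, 375) = 1, so the inverse exists.
Extended Euclidean algorithm on (375, 283):
375 = 1 × 283 + 92  ⟹  92 = (1)·375 + (-1)·283
283 = 3 × 92 + 7  ⟹  7 = (-3)·375 + (4)·283
92 = 13 × 7 + 1  ⟹  1 = (40)·375 + (-53)·283
So (-53)·283 ≡ 1 (mod 375), i.e. 283^(-1) ≡ -53 ≡ 322 (mod 375).
Check: 283 × 322 = 91126 ≡ 1 (mod 375)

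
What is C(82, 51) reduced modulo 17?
4

Using Lucas' theorem:
Write n=82 and k=51 in base 17:
n in base 17: [4, 14]
k in base 17: [3, 0]
C(82,51) mod 17 = ∏ C(n_i, k_i) mod 17
Digit binomials (mod 17): C(4,3) = 4; C(14,0) = 1
Product: 4 × 1 = 4 ≡ 4 (mod 17)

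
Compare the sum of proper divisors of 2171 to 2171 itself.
deficient

Proper divisors of 2171: sum = 1 + 13 + 167 = 181
Since 181 < 2171, 2171 is deficient.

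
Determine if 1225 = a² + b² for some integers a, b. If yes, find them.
0² + 35² (a=0, b=35)

Factorization: 1225 = 5^2 × 7^2
By Fermat: n is sum of two squares iff every prime p ≡ 3 (mod 4) appears to even power.
All primes ≡ 3 (mod 4) appear to even power.
Search a = 0, 1, 2, … for 1225 - a² a perfect square: first hit at a = 0: 1225 - 0 = 1225 = 35².
1225 = 0² + 35² = 0 + 1225 ✓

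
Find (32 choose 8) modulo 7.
2

Using Lucas' theorem:
Write n=32 and k=8 in base 7:
n in base 7: [4, 4]
k in base 7: [1, 1]
C(32,8) mod 7 = ∏ C(n_i, k_i) mod 7
Digit binomials (mod 7): C(4,1) = 4; C(4,1) = 4
Product: 4 × 4 = 16 ≡ 2 (mod 7)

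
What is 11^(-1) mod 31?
17

gcd(11, 31) = 1, so the inverse exists.
Extended Euclidean algorithm on (31, 11):
31 = 2 × 11 + 9  ⟹  9 = (1)·31 + (-2)·11
11 = 1 × 9 + 2  ⟹  2 = (-1)·31 + (3)·11
9 = 4 × 2 + 1  ⟹  1 = (5)·31 + (-14)·11
So (-14)·11 ≡ 1 (mod 31), i.e. 11^(-1) ≡ -14 ≡ 17 (mod 31).
Check: 11 × 17 = 187 ≡ 1 (mod 31)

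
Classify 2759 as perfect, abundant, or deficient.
deficient

Proper divisors of 2759: sum = 1 + 31 + 89 = 121
Since 121 < 2759, 2759 is deficient.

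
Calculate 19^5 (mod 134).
47

Repeated squaring. Binary of 5 = 101.
19^1 ≡ 19 (mod 134); 19^2 ≡ 93 (mod 134); 19^4 ≡ 73 (mod 134)
19^5 = 19^1 × 19^4 ≡ 47 (mod 134)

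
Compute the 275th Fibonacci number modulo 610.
605

Matrix identity: Q^n = [[F_(n+1), F_n], [F_n, F_(n-1)]] with Q = [[1,1],[1,0]].
n = 275 = 100010011₂. Square-and-multiply, entries mod 610:
Q^1 = [[1,1],[1,0]]
Q^2 = (Q^1)² = [[2,1],[1,1]]
Q^4 = (Q^2)² = [[5,3],[3,2]]
Q^8 = (Q^4)² = [[34,21],[21,13]]
Q^17 = (Q^8)²·Q = [[144,377],[377,377]]
Q^34 = (Q^17)² = [[605,607],[607,608]]
Q^68 = (Q^34)² = [[34,21],[21,13]]
Q^137 = (Q^68)²·Q = [[144,377],[377,377]]
Q^275 = (Q^137)²·Q = [[602,605],[605,607]]
F_275 mod 610 = Q^275[0][1] = 605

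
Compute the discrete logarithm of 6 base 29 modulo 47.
30

Baby-step giant-step with step n = ⌈√47⌉ = 7.
Baby steps 29^j mod 47 (j:value) for j=0..6: 0:1, 1:29, 2:42, 3:43, 4:25, 5:20, 6:16.
Giant-step multiplier: 29^(-7) ≡ 29^(46-7) = 29^39 ≡ 39 (mod 47).
Giant steps γ_i = 6·39^i mod 47: γ_0=6, γ_1=46, γ_2=8, γ_3=30, γ_4=42 (in table at j=2).
x = i·n + j = 4·7 + 2 = 30.
Check: 29^30 ≡ 6 (mod 47).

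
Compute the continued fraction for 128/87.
[1; 2, 8, 5]

Euclidean algorithm steps:
128 = 1 × 87 + 41
87 = 2 × 41 + 5
41 = 8 × 5 + 1
5 = 5 × 1 + 0
Continued fraction: [1; 2, 8, 5]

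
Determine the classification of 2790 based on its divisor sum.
abundant

Proper divisors of 2790: sum = 1 + 2 + 3 + 5 + 6 + 9 + 10 + 15 + ... + 465 + 558 + 930 + 1395 (23 divisors) = 4698
Since 4698 > 2790, 2790 is abundant.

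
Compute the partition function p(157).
80630964769

p(n) counts ways to write n as a sum of positive integers (order ignored).
Euler's pentagonal recurrence: p(k) = p(k-1) + p(k-2) - p(k-5) - p(k-7) + p(k-12) + p(k-15) - ... (offsets j(3j∓1)/2, signs ++--, p(0)=1, p(<0)=0).
DP table for k = 0..156: p(0)=1, p(1)=1, p(2)=2, p(3)=3, p(4)=5, p(5)=7, p(6)=11, p(7)=15, p(8)=22, p(9)=30, p(10)=42, p(11)=56, p(12)=77, p(13)=101, p(14)=135, p(15)=176, p(16)=231, p(17)=297, p(18)=385, p(19)=490, p(20)=627, p(21)=792, p(22)=1002, p(23)=1255, p(24)=1575, p(25)=1958, p(26)=2436, p(27)=3010, p(28)=3718, p(29)=4565, p(30)=5604, p(31)=6842, p(32)=8349, p(33)=10143, p(34)=12310, p(35)=14883, p(36)=17977, p(37)=21637, p(38)=26015, p(39)=31185, p(40)=37338, p(41)=44583, p(42)=53174, p(43)=63261, p(44)=75175, p(45)=89134, p(46)=105558, p(47)=124754, p(48)=147273, p(49)=173525, p(50)=204226, p(51)=239943, p(52)=281589, p(53)=329931, p(54)=386155, p(55)=451276, p(56)=526823, p(57)=614154, p(58)=715220, p(59)=831820, p(60)=966467, p(61)=1121505, p(62)=1300156, p(63)=1505499, p(64)=1741630, p(65)=2012558, p(66)=2323520, p(67)=2679689, p(68)=3087735, p(69)=3554345, p(70)=4087968, p(71)=4697205, p(72)=5392783, p(73)=6185689, p(74)=7089500, p(75)=8118264, p(76)=9289091, p(77)=10619863, p(78)=12132164, p(79)=13848650, p(80)=15796476, p(81)=18004327, p(82)=20506255, p(83)=23338469, p(84)=26543660, p(85)=30167357, p(86)=34262962, p(87)=38887673, p(88)=44108109, p(89)=49995925, p(90)=56634173, p(91)=64112359, p(92)=72533807, p(93)=82010177, p(94)=92669720, p(95)=104651419, p(96)=118114304, p(97)=133230930, p(98)=150198136, p(99)=169229875, p(100)=190569292, p(101)=214481126, p(102)=241265379, p(103)=271248950, p(104)=304801365, p(105)=342325709, p(106)=384276336, p(107)=431149389, p(108)=483502844, p(109)=541946240, p(110)=607163746, p(111)=679903203, p(112)=761002156, p(113)=851376628, p(114)=952050665, p(115)=1064144451, p(116)=1188908248, p(117)=1327710076, p(118)=1482074143, p(119)=1653668665, p(120)=1844349560, p(121)=2056148051, p(122)=2291320912, p(123)=2552338241, p(124)=2841940500, p(125)=3163127352, p(126)=3519222692, p(127)=3913864295, p(128)=4351078600, p(129)=4835271870, p(130)=5371315400, p(131)=5964539504, p(132)=6620830889, p(133)=7346629512, p(134)=8149040695, p(135)=9035836076, p(136)=10015581680, p(137)=11097645016, p(138)=12292341831, p(139)=13610949895, p(140)=15065878135, p(141)=16670689208, p(142)=18440293320, p(143)=20390982757, p(144)=22540654445, p(145)=24908858009, p(146)=27517052599, p(147)=30388671978, p(148)=33549419497, p(149)=37027355200, p(150)=40853235313, p(151)=45060624582, p(152)=49686288421, p(153)=54770336324, p(154)=60356673280, p(155)=66493182097, p(156)=73232243759.
Final step: p(157) = p(156) + p(155) - p(152) - p(150) + p(145) + p(142) - p(135) - p(131) + p(122) + p(117) - p(106) - p(100) + p(87) + p(80) - p(65) - p(57) + p(40) + p(31) - p(12) - p(2)
= 73232243759 + 66493182097 - 49686288421 - 40853235313 + 24908858009 + 18440293320 - 9035836076 - 5964539504 + 2291320912 + 1327710076 - 384276336 - 190569292 + 38887673 + 15796476 - 2012558 - 614154 + 37338 + 6842 - 77 - 2
= 80630964769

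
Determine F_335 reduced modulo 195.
40

Matrix identity: Q^n = [[F_(n+1), F_n], [F_n, F_(n-1)]] with Q = [[1,1],[1,0]].
n = 335 = 101001111₂. Square-and-multiply, entries mod 195:
Q^1 = [[1,1],[1,0]]
Q^2 = (Q^1)² = [[2,1],[1,1]]
Q^5 = (Q^2)²·Q = [[8,5],[5,3]]
Q^10 = (Q^5)² = [[89,55],[55,34]]
Q^20 = (Q^10)² = [[26,135],[135,86]]
Q^41 = (Q^20)²·Q = [[91,181],[181,105]]
Q^83 = (Q^41)²·Q = [[78,92],[92,181]]
Q^167 = (Q^83)²·Q = [[156,118],[118,38]]
Q^335 = (Q^167)²·Q = [[117,40],[40,77]]
F_335 mod 195 = Q^335[0][1] = 40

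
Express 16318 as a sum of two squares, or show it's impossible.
Not possible

Factorization: 16318 = 2 × 41 × 199
By Fermat: n is sum of two squares iff every prime p ≡ 3 (mod 4) appears to even power.
Prime(s) ≡ 3 (mod 4) with odd exponent: [(199, 1)]
Therefore 16318 cannot be expressed as a² + b².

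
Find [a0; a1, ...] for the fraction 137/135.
[1; 67, 2]

Euclidean algorithm steps:
137 = 1 × 135 + 2
135 = 67 × 2 + 1
2 = 2 × 1 + 0
Continued fraction: [1; 67, 2]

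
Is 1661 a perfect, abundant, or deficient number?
deficient

Proper divisors of 1661: sum = 1 + 11 + 151 = 163
Since 163 < 1661, 1661 is deficient.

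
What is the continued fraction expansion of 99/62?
[1; 1, 1, 2, 12]

Euclidean algorithm steps:
99 = 1 × 62 + 37
62 = 1 × 37 + 25
37 = 1 × 25 + 12
25 = 2 × 12 + 1
12 = 12 × 1 + 0
Continued fraction: [1; 1, 1, 2, 12]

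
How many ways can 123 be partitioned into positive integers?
2552338241

p(n) counts ways to write n as a sum of positive integers (order ignored).
Euler's pentagonal recurrence: p(k) = p(k-1) + p(k-2) - p(k-5) - p(k-7) + p(k-12) + p(k-15) - ... (offsets j(3j∓1)/2, signs ++--, p(0)=1, p(<0)=0).
DP table for k = 0..122: p(0)=1, p(1)=1, p(2)=2, p(3)=3, p(4)=5, p(5)=7, p(6)=11, p(7)=15, p(8)=22, p(9)=30, p(10)=42, p(11)=56, p(12)=77, p(13)=101, p(14)=135, p(15)=176, p(16)=231, p(17)=297, p(18)=385, p(19)=490, p(20)=627, p(21)=792, p(22)=1002, p(23)=1255, p(24)=1575, p(25)=1958, p(26)=2436, p(27)=3010, p(28)=3718, p(29)=4565, p(30)=5604, p(31)=6842, p(32)=8349, p(33)=10143, p(34)=12310, p(35)=14883, p(36)=17977, p(37)=21637, p(38)=26015, p(39)=31185, p(40)=37338, p(41)=44583, p(42)=53174, p(43)=63261, p(44)=75175, p(45)=89134, p(46)=105558, p(47)=124754, p(48)=147273, p(49)=173525, p(50)=204226, p(51)=239943, p(52)=281589, p(53)=329931, p(54)=386155, p(55)=451276, p(56)=526823, p(57)=614154, p(58)=715220, p(59)=831820, p(60)=966467, p(61)=1121505, p(62)=1300156, p(63)=1505499, p(64)=1741630, p(65)=2012558, p(66)=2323520, p(67)=2679689, p(68)=3087735, p(69)=3554345, p(70)=4087968, p(71)=4697205, p(72)=5392783, p(73)=6185689, p(74)=7089500, p(75)=8118264, p(76)=9289091, p(77)=10619863, p(78)=12132164, p(79)=13848650, p(80)=15796476, p(81)=18004327, p(82)=20506255, p(83)=23338469, p(84)=26543660, p(85)=30167357, p(86)=34262962, p(87)=38887673, p(88)=44108109, p(89)=49995925, p(90)=56634173, p(91)=64112359, p(92)=72533807, p(93)=82010177, p(94)=92669720, p(95)=104651419, p(96)=118114304, p(97)=133230930, p(98)=150198136, p(99)=169229875, p(100)=190569292, p(101)=214481126, p(102)=241265379, p(103)=271248950, p(104)=304801365, p(105)=342325709, p(106)=384276336, p(107)=431149389, p(108)=483502844, p(109)=541946240, p(110)=607163746, p(111)=679903203, p(112)=761002156, p(113)=851376628, p(114)=952050665, p(115)=1064144451, p(116)=1188908248, p(117)=1327710076, p(118)=1482074143, p(119)=1653668665, p(120)=1844349560, p(121)=2056148051, p(122)=2291320912.
Final step: p(123) = p(122) + p(121) - p(118) - p(116) + p(111) + p(108) - p(101) - p(97) + p(88) + p(83) - p(72) - p(66) + p(53) + p(46) - p(31) - p(23) + p(6)
= 2291320912 + 2056148051 - 1482074143 - 1188908248 + 679903203 + 483502844 - 214481126 - 133230930 + 44108109 + 23338469 - 5392783 - 2323520 + 329931 + 105558 - 6842 - 1255 + 11
= 2552338241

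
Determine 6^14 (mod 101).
84

Repeated squaring. Binary of 14 = 1110.
6^1 ≡ 6 (mod 101); 6^2 ≡ 36 (mod 101); 6^4 ≡ 84 (mod 101); 6^8 ≡ 87 (mod 101)
6^14 = 6^2 × 6^4 × 6^8 ≡ 84 (mod 101)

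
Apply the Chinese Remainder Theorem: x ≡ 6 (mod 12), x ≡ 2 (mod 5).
42

Using Chinese Remainder Theorem:
M = 12 × 5 = 60
M1 = 5, M2 = 12
y1 = 5^(-1) mod 12 = 5
y2 = 12^(-1) mod 5 = 3
x = (6×5×5 + 2×12×3) mod 60 = 42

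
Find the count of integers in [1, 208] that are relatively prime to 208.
96

208 = 2^4 × 13
φ(n) = n × ∏(1 - 1/p) for each prime p dividing n
φ(208) = 208 × (1 - 1/2) × (1 - 1/13) = 96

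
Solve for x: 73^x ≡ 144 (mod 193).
16

Baby-step giant-step with step n = ⌈√193⌉ = 14.
Baby steps 73^j mod 193 (j:value) for j=0..13: 0:1, 1:73, 2:118, 3:122, 4:28, 5:114, 6:23, 7:135, 8:12, 9:104, 10:65, 11:113, 12:143, 13:17.
Giant-step multiplier: 73^(-14) ≡ 73^(192-14) = 73^178 ≡ 100 (mod 193).
Giant steps γ_i = 144·100^i mod 193: γ_0=144, γ_1=118 (in table at j=2).
x = i·n + j = 1·14 + 2 = 16.
Check: 73^16 ≡ 144 (mod 193).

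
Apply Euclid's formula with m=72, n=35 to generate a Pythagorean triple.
(3959, 5040, 6409)

Euclid's formula: a = m² - n², b = 2mn, c = m² + n²
m = 72, n = 35
a = 72² - 35² = 5184 - 1225 = 3959
b = 2 × 72 × 35 = 5040
c = 72² + 35² = 5184 + 1225 = 6409
Verification: 3959² + 5040² = 15673681 + 25401600 = 41075281 = 6409² ✓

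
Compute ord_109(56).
108

109 is prime, so ord(56) divides φ(109) = 108.
Divisors of 108: 1, 2, 3, 4, 6, 9, 12, 18, 27, 36, 54, 108.
Repeated squaring: 56^1 ≡ 56, 56^2 ≡ 84, 56^4 ≡ 80, 56^8 ≡ 78, 56^16 ≡ 89, 56^32 ≡ 73, 56^64 ≡ 97 (mod 109).
Test 56^d mod 109 for each divisor d in increasing order:
56^1 ≡ 56
56^2 ≡ 84
56^3 = 56^2·56^1 ≡ 17
56^4 ≡ 80
56^6 = 56^4·56^2 ≡ 71
56^9 = 56^8·56^1 ≡ 8
56^12 = 56^8·56^4 ≡ 27
56^18 = 56^16·56^2 ≡ 64
56^27 = 56^16·56^8·56^2·56^1 ≡ 76
56^36 = 56^32·56^4 ≡ 63
56^54 = 56^32·56^16·56^4·56^2 ≡ 108
56^108 = 56^64·56^32·56^8·56^4 ≡ 1  ← first divisor giving 1
The order is 108.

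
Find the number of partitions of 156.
73232243759

p(n) counts ways to write n as a sum of positive integers (order ignored).
Euler's pentagonal recurrence: p(k) = p(k-1) + p(k-2) - p(k-5) - p(k-7) + p(k-12) + p(k-15) - ... (offsets j(3j∓1)/2, signs ++--, p(0)=1, p(<0)=0).
DP table for k = 0..155: p(0)=1, p(1)=1, p(2)=2, p(3)=3, p(4)=5, p(5)=7, p(6)=11, p(7)=15, p(8)=22, p(9)=30, p(10)=42, p(11)=56, p(12)=77, p(13)=101, p(14)=135, p(15)=176, p(16)=231, p(17)=297, p(18)=385, p(19)=490, p(20)=627, p(21)=792, p(22)=1002, p(23)=1255, p(24)=1575, p(25)=1958, p(26)=2436, p(27)=3010, p(28)=3718, p(29)=4565, p(30)=5604, p(31)=6842, p(32)=8349, p(33)=10143, p(34)=12310, p(35)=14883, p(36)=17977, p(37)=21637, p(38)=26015, p(39)=31185, p(40)=37338, p(41)=44583, p(42)=53174, p(43)=63261, p(44)=75175, p(45)=89134, p(46)=105558, p(47)=124754, p(48)=147273, p(49)=173525, p(50)=204226, p(51)=239943, p(52)=281589, p(53)=329931, p(54)=386155, p(55)=451276, p(56)=526823, p(57)=614154, p(58)=715220, p(59)=831820, p(60)=966467, p(61)=1121505, p(62)=1300156, p(63)=1505499, p(64)=1741630, p(65)=2012558, p(66)=2323520, p(67)=2679689, p(68)=3087735, p(69)=3554345, p(70)=4087968, p(71)=4697205, p(72)=5392783, p(73)=6185689, p(74)=7089500, p(75)=8118264, p(76)=9289091, p(77)=10619863, p(78)=12132164, p(79)=13848650, p(80)=15796476, p(81)=18004327, p(82)=20506255, p(83)=23338469, p(84)=26543660, p(85)=30167357, p(86)=34262962, p(87)=38887673, p(88)=44108109, p(89)=49995925, p(90)=56634173, p(91)=64112359, p(92)=72533807, p(93)=82010177, p(94)=92669720, p(95)=104651419, p(96)=118114304, p(97)=133230930, p(98)=150198136, p(99)=169229875, p(100)=190569292, p(101)=214481126, p(102)=241265379, p(103)=271248950, p(104)=304801365, p(105)=342325709, p(106)=384276336, p(107)=431149389, p(108)=483502844, p(109)=541946240, p(110)=607163746, p(111)=679903203, p(112)=761002156, p(113)=851376628, p(114)=952050665, p(115)=1064144451, p(116)=1188908248, p(117)=1327710076, p(118)=1482074143, p(119)=1653668665, p(120)=1844349560, p(121)=2056148051, p(122)=2291320912, p(123)=2552338241, p(124)=2841940500, p(125)=3163127352, p(126)=3519222692, p(127)=3913864295, p(128)=4351078600, p(129)=4835271870, p(130)=5371315400, p(131)=5964539504, p(132)=6620830889, p(133)=7346629512, p(134)=8149040695, p(135)=9035836076, p(136)=10015581680, p(137)=11097645016, p(138)=12292341831, p(139)=13610949895, p(140)=15065878135, p(141)=16670689208, p(142)=18440293320, p(143)=20390982757, p(144)=22540654445, p(145)=24908858009, p(146)=27517052599, p(147)=30388671978, p(148)=33549419497, p(149)=37027355200, p(150)=40853235313, p(151)=45060624582, p(152)=49686288421, p(153)=54770336324, p(154)=60356673280, p(155)=66493182097.
Final step: p(156) = p(155) + p(154) - p(151) - p(149) + p(144) + p(141) - p(134) - p(130) + p(121) + p(116) - p(105) - p(99) + p(86) + p(79) - p(64) - p(56) + p(39) + p(30) - p(11) - p(1)
= 66493182097 + 60356673280 - 45060624582 - 37027355200 + 22540654445 + 16670689208 - 8149040695 - 5371315400 + 2056148051 + 1188908248 - 342325709 - 169229875 + 34262962 + 13848650 - 1741630 - 526823 + 31185 + 5604 - 56 - 1
= 73232243759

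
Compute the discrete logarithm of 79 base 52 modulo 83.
13

Baby-step giant-step with step n = ⌈√83⌉ = 10.
Baby steps 52^j mod 83 (j:value) for j=0..9: 0:1, 1:52, 2:48, 3:6, 4:63, 5:39, 6:36, 7:46, 8:68, 9:50.
Giant-step multiplier: 52^(-10) ≡ 52^(82-10) = 52^72 ≡ 40 (mod 83).
Giant steps γ_i = 79·40^i mod 83: γ_0=79, γ_1=6 (in table at j=3).
x = i·n + j = 1·10 + 3 = 13.
Check: 52^13 ≡ 79 (mod 83).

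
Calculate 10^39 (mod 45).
10

Repeated squaring. Binary of 39 = 100111.
10^1 ≡ 10 (mod 45); 10^2 ≡ 10 (mod 45); 10^4 ≡ 10 (mod 45); 10^8 ≡ 10 (mod 45); 10^16 ≡ 10 (mod 45); 10^32 ≡ 10 (mod 45)
10^39 = 10^1 × 10^2 × 10^4 × 10^32 ≡ 10 (mod 45)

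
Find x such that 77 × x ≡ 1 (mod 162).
101

gcd(77, 162) = 1, so the inverse exists.
Extended Euclidean algorithm on (162, 77):
162 = 2 × 77 + 8  ⟹  8 = (1)·162 + (-2)·77
77 = 9 × 8 + 5  ⟹  5 = (-9)·162 + (19)·77
8 = 1 × 5 + 3  ⟹  3 = (10)·162 + (-21)·77
5 = 1 × 3 + 2  ⟹  2 = (-19)·162 + (40)·77
3 = 1 × 2 + 1  ⟹  1 = (29)·162 + (-61)·77
So (-61)·77 ≡ 1 (mod 162), i.e. 77^(-1) ≡ -61 ≡ 101 (mod 162).
Check: 77 × 101 = 7777 ≡ 1 (mod 162)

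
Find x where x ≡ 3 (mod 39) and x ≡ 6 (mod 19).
120

Using Chinese Remainder Theorem:
M = 39 × 19 = 741
M1 = 19, M2 = 39
y1 = 19^(-1) mod 39 = 37
y2 = 39^(-1) mod 19 = 1
x = (3×19×37 + 6×39×1) mod 741 = 120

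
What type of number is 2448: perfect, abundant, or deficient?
abundant

Proper divisors of 2448: sum = 1 + 2 + 3 + 4 + 6 + 8 + 9 + 12 + ... + 408 + 612 + 816 + 1224 (29 divisors) = 4806
Since 4806 > 2448, 2448 is abundant.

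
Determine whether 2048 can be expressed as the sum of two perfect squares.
32² + 32² (a=32, b=32)

Factorization: 2048 = 2^11
By Fermat: n is sum of two squares iff every prime p ≡ 3 (mod 4) appears to even power.
All primes ≡ 3 (mod 4) appear to even power.
Search a = 0, 1, 2, … for 2048 - a² a perfect square: first hit at a = 32: 2048 - 1024 = 1024 = 32².
2048 = 32² + 32² = 1024 + 1024 ✓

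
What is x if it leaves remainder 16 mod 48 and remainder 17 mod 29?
1264

Using Chinese Remainder Theorem:
M = 48 × 29 = 1392
M1 = 29, M2 = 48
y1 = 29^(-1) mod 48 = 5
y2 = 48^(-1) mod 29 = 26
x = (16×29×5 + 17×48×26) mod 1392 = 1264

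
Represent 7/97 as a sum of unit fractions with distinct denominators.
1/14 + 1/1358

Greedy algorithm:
7/97: ceiling(97/7) = 14, use 1/14
1/1358: ceiling(1358/1) = 1358, use 1/1358
Result: 7/97 = 1/14 + 1/1358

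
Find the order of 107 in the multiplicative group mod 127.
3

127 is prime, so ord(107) divides φ(127) = 126.
Divisors of 126: 1, 2, 3, 6, 7, 9, 14, 18, 21, 42, 63, 126.
Repeated squaring: 107^1 ≡ 107, 107^2 ≡ 19, 107^4 ≡ 107, 107^8 ≡ 19, 107^16 ≡ 107, 107^32 ≡ 19, 107^64 ≡ 107 (mod 127).
Test 107^d mod 127 for each divisor d in increasing order:
107^1 ≡ 107
107^2 ≡ 19
107^3 = 107^2·107^1 ≡ 1  ← first divisor giving 1
The order is 3.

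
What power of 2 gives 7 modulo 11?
7

Baby-step giant-step with step n = ⌈√11⌉ = 4.
Baby steps 2^j mod 11 (j:value) for j=0..3: 0:1, 1:2, 2:4, 3:8.
Giant-step multiplier: 2^(-4) ≡ 2^(10-4) = 2^6 ≡ 9 (mod 11).
Giant steps γ_i = 7·9^i mod 11: γ_0=7, γ_1=8 (in table at j=3).
x = i·n + j = 1·4 + 3 = 7.
Check: 2^7 ≡ 7 (mod 11).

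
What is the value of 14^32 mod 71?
54

Repeated squaring. Binary of 32 = 100000.
14^1 ≡ 14 (mod 71); 14^2 ≡ 54 (mod 71); 14^4 ≡ 5 (mod 71); 14^8 ≡ 25 (mod 71); 14^16 ≡ 57 (mod 71); 14^32 ≡ 54 (mod 71)
14^32 = 14^32 ≡ 54 (mod 71)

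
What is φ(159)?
104

159 = 3 × 53
φ(n) = n × ∏(1 - 1/p) for each prime p dividing n
φ(159) = 159 × (1 - 1/3) × (1 - 1/53) = 104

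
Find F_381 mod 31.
3

Matrix identity: Q^n = [[F_(n+1), F_n], [F_n, F_(n-1)]] with Q = [[1,1],[1,0]].
n = 381 = 101111101₂. Square-and-multiply, entries mod 31:
Q^1 = [[1,1],[1,0]]
Q^2 = (Q^1)² = [[2,1],[1,1]]
Q^5 = (Q^2)²·Q = [[8,5],[5,3]]
Q^11 = (Q^5)²·Q = [[20,27],[27,24]]
Q^23 = (Q^11)²·Q = [[23,13],[13,10]]
Q^47 = (Q^23)²·Q = [[11,16],[16,26]]
Q^95 = (Q^47)²·Q = [[8,5],[5,3]]
Q^190 = (Q^95)² = [[27,24],[24,3]]
Q^381 = (Q^190)²·Q = [[10,3],[3,7]]
F_381 mod 31 = Q^381[0][1] = 3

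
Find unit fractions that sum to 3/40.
1/14 + 1/280

Greedy algorithm:
3/40: ceiling(40/3) = 14, use 1/14
1/280: ceiling(280/1) = 280, use 1/280
Result: 3/40 = 1/14 + 1/280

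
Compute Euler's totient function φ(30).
8

30 = 2 × 3 × 5
φ(n) = n × ∏(1 - 1/p) for each prime p dividing n
φ(30) = 30 × (1 - 1/2) × (1 - 1/3) × (1 - 1/5) = 8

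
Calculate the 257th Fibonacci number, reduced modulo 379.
51

Matrix identity: Q^n = [[F_(n+1), F_n], [F_n, F_(n-1)]] with Q = [[1,1],[1,0]].
n = 257 = 100000001₂. Square-and-multiply, entries mod 379:
Q^1 = [[1,1],[1,0]]
Q^2 = (Q^1)² = [[2,1],[1,1]]
Q^4 = (Q^2)² = [[5,3],[3,2]]
Q^8 = (Q^4)² = [[34,21],[21,13]]
Q^16 = (Q^8)² = [[81,229],[229,231]]
Q^32 = (Q^16)² = [[257,196],[196,61]]
Q^64 = (Q^32)² = [[240,172],[172,68]]
Q^128 = (Q^64)² = [[14,295],[295,98]]
Q^257 = (Q^128)²·Q = [[118,51],[51,67]]
F_257 mod 379 = Q^257[0][1] = 51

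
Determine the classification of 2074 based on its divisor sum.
deficient

Proper divisors of 2074: sum = 1 + 2 + 17 + 34 + 61 + 122 + 1037 = 1274
Since 1274 < 2074, 2074 is deficient.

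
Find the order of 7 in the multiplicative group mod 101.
100

101 is prime, so ord(7) divides φ(101) = 100.
Divisors of 100: 1, 2, 4, 5, 10, 20, 25, 50, 100.
Repeated squaring: 7^1 ≡ 7, 7^2 ≡ 49, 7^4 ≡ 78, 7^8 ≡ 24, 7^16 ≡ 71, 7^32 ≡ 92, 7^64 ≡ 81 (mod 101).
Test 7^d mod 101 for each divisor d in increasing order:
7^1 ≡ 7
7^2 ≡ 49
7^4 ≡ 78
7^5 = 7^4·7^1 ≡ 41
7^10 = 7^8·7^2 ≡ 65
7^20 = 7^16·7^4 ≡ 84
7^25 = 7^16·7^8·7^1 ≡ 10
7^50 = 7^32·7^16·7^2 ≡ 100
7^100 = 7^64·7^32·7^4 ≡ 1  ← first divisor giving 1
The order is 100.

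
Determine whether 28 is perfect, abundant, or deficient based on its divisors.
perfect

Proper divisors of 28: sum = 1 + 2 + 4 + 7 + 14 = 28
Since 28 = 28, 28 is perfect.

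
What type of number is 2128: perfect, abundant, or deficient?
abundant

Proper divisors of 2128: sum = 1 + 2 + 4 + 7 + 8 + 14 + 16 + 19 + ... + 266 + 304 + 532 + 1064 (19 divisors) = 2832
Since 2832 > 2128, 2128 is abundant.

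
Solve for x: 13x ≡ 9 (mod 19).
x ≡ 8 (mod 19)

gcd(13, 19) = 1, which divides 9, so solutions exist.
Find 13^(-1) mod 19 by the extended Euclidean algorithm:
19 = 1 × 13 + 6  ⟹  6 = (1)·19 + (-1)·13
13 = 2 × 6 + 1  ⟹  1 = (-2)·19 + (3)·13
So (3)·13 ≡ 1 (mod 19), i.e. 13^(-1) ≡ 3 (mod 19).
x ≡ 3 × 9 = 27 ≡ 8 (mod 19).
Check: 13 × 8 = 104 ≡ 9 (mod 19).
Unique solution: x ≡ 8 (mod 19)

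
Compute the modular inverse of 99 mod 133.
43

gcd(99, 133) = 1, so the inverse exists.
Extended Euclidean algorithm on (133, 99):
133 = 1 × 99 + 34  ⟹  34 = (1)·133 + (-1)·99
99 = 2 × 34 + 31  ⟹  31 = (-2)·133 + (3)·99
34 = 1 × 31 + 3  ⟹  3 = (3)·133 + (-4)·99
31 = 10 × 3 + 1  ⟹  1 = (-32)·133 + (43)·99
So (43)·99 ≡ 1 (mod 133), i.e. 99^(-1) ≡ 43 (mod 133).
Check: 99 × 43 = 4257 ≡ 1 (mod 133)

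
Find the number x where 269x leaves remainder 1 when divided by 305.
144

gcd(269, 305) = 1, so the inverse exists.
Extended Euclidean algorithm on (305, 269):
305 = 1 × 269 + 36  ⟹  36 = (1)·305 + (-1)·269
269 = 7 × 36 + 17  ⟹  17 = (-7)·305 + (8)·269
36 = 2 × 17 + 2  ⟹  2 = (15)·305 + (-17)·269
17 = 8 × 2 + 1  ⟹  1 = (-127)·305 + (144)·269
So (144)·269 ≡ 1 (mod 305), i.e. 269^(-1) ≡ 144 (mod 305).
Check: 269 × 144 = 38736 ≡ 1 (mod 305)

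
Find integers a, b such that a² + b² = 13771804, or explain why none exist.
Not possible

Factorization: 13771804 = 2^2 × 151^3
By Fermat: n is sum of two squares iff every prime p ≡ 3 (mod 4) appears to even power.
Prime(s) ≡ 3 (mod 4) with odd exponent: [(151, 3)]
Therefore 13771804 cannot be expressed as a² + b².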